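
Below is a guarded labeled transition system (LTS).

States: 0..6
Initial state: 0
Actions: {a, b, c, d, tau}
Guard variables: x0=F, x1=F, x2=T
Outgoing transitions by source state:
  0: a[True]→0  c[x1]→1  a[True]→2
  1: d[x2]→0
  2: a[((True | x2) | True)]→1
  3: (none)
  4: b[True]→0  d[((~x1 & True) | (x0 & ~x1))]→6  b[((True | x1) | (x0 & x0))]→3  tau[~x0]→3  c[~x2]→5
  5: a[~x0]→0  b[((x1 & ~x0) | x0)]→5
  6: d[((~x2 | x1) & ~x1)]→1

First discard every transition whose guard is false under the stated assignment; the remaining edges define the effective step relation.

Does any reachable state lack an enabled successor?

R = {0,1,2}
  0: a→0  a→2  [deg 2]
  1: d→0  [deg 1]
  2: a→1  [deg 1]

Answer: DEADLOCK-FREE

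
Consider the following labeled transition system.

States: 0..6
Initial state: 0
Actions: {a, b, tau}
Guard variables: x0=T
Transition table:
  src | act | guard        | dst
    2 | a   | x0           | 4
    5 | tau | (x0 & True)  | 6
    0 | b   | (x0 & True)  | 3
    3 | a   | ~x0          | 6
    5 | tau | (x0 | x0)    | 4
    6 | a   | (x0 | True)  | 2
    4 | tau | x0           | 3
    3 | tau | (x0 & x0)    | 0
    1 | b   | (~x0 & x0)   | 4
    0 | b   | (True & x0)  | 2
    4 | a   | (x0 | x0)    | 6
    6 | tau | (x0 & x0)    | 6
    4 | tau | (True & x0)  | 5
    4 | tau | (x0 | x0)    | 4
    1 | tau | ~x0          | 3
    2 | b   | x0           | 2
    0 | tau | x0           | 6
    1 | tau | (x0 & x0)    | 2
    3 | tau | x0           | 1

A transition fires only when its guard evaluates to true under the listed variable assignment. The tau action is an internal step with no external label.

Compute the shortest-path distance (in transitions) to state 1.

Answer: 2

Working:
BFS to 1:
  Layer 0: {0}
  Layer 1: {2,3,6}
  Layer 2: {1,4}
first hit 1 at d=2 via b·tau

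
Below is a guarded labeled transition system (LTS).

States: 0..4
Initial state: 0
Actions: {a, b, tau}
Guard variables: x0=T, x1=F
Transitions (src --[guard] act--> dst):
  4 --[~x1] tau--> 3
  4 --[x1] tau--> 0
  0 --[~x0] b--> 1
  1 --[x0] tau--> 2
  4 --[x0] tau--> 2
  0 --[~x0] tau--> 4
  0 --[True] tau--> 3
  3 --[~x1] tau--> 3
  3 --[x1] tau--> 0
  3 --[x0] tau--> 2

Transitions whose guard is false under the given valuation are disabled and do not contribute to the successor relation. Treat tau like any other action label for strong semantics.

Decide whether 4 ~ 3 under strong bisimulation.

Answer: BISIMILAR

Trace:
Refine partition for ~:
  π0 = {{0,1,2,3,4}}
  π1 = {{0,1,3,4},{2}}
  π2 = {{0},{1},{2},{3,4}}
stable after 3 split(s): 4 block(s)
[4]={3,4}  [3]={3,4}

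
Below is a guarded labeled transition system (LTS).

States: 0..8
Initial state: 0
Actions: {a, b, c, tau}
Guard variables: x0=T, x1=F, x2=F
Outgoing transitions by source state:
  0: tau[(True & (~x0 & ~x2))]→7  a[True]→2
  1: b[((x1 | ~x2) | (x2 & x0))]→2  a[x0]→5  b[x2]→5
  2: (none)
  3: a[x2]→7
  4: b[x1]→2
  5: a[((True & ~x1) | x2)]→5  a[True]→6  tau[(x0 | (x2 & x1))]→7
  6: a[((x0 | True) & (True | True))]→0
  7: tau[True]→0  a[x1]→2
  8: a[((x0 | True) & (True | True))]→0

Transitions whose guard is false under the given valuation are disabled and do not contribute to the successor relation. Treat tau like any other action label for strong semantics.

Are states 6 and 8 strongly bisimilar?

Compute ~ classes (split until stable):
  round 0: {{0,1,2,3,4,5,6,7,8}}
  round 1: {{0,6,8},{1},{2,3,4},{5},{7}}
  round 2: {{0},{1},{2,3,4},{5},{6,8},{7}}
stable after 3 split(s): 6 block(s)
6∈{6,8}, 8∈{6,8}

Answer: BISIMILAR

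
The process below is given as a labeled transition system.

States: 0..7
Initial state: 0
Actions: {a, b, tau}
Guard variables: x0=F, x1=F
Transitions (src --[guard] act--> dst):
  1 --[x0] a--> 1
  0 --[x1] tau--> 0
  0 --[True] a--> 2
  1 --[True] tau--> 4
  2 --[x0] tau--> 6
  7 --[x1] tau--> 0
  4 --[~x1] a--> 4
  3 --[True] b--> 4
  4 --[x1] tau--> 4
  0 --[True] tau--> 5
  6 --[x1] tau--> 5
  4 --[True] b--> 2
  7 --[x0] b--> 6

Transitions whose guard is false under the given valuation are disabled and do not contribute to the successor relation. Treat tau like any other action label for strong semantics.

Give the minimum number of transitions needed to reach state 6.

Answer: UNREACHABLE

Trace:
Breadth-first toward 6:
  Layer 0: {0}
  Layer 1: {2,5}
6 never appears.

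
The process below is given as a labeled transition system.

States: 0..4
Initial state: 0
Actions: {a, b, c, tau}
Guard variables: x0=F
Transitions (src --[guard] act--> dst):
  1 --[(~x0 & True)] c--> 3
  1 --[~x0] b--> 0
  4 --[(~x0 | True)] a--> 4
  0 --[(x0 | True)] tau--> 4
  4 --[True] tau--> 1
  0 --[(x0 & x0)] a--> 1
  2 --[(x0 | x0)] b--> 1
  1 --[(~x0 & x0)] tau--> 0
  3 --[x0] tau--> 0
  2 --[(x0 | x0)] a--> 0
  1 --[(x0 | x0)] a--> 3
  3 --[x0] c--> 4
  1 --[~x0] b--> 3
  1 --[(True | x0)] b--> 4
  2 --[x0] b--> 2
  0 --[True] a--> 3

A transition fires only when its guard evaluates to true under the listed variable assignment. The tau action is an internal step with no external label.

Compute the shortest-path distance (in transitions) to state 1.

Answer: 2

Working:
Layered search for 1:
  depth 0: {0}
  depth 1: {3,4}
  depth 2: {1}
first hit 1 at d=2 via tau·tau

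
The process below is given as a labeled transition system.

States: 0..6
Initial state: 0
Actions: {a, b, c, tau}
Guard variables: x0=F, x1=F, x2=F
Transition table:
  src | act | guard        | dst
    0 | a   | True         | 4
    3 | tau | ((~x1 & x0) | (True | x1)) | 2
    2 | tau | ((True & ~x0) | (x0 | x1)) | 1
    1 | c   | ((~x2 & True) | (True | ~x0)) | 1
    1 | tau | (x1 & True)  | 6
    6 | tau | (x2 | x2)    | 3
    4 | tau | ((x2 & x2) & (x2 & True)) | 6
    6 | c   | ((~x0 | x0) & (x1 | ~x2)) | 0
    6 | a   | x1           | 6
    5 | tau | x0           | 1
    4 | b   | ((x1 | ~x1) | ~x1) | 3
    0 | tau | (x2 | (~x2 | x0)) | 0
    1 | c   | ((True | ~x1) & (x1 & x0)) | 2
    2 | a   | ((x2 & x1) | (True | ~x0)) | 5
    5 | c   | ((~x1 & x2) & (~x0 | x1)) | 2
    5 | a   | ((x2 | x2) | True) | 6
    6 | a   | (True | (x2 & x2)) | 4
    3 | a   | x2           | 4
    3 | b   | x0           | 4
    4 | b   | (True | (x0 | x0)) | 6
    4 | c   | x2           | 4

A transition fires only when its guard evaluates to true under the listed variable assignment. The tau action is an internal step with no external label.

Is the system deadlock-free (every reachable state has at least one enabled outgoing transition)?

Reachable = {0,1,2,3,4,5,6}
  0: a→4  tau→0  [2 out]
  1: c→1  [1 out]
  2: a→5  tau→1  [2 out]
  3: tau→2  [1 out]
  4: b→3  b→6  [2 out]
  5: a→6  [1 out]
  6: a→4  c→0  [2 out]

Answer: DEADLOCK-FREE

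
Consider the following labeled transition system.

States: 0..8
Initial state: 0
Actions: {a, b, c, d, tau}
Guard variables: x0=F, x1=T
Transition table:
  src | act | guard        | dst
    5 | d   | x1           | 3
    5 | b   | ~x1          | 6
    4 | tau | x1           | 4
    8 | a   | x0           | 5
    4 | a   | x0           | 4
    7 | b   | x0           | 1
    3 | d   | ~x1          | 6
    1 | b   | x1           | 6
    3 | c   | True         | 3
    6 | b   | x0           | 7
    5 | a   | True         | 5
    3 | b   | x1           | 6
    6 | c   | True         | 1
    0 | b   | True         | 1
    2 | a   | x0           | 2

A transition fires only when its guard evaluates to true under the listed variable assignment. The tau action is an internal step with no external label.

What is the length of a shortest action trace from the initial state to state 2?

Breadth-first toward 2:
  L0 = {0}
  L1 = {1}
  L2 = {6}
2 never appears.

Answer: UNREACHABLE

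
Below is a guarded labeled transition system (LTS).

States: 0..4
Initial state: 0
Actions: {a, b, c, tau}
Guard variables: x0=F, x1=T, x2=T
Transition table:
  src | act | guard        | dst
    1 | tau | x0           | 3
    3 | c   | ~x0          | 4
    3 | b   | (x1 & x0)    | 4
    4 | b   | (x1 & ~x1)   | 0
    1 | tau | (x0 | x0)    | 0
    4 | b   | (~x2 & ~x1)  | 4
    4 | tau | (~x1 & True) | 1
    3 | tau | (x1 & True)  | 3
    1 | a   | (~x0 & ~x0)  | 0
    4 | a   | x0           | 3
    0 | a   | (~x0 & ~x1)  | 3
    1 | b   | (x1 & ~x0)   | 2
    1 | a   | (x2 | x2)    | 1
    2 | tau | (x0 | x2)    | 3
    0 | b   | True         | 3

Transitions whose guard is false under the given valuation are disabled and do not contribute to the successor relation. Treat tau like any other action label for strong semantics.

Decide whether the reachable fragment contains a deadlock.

R = {0,3,4}
  0: b→3  [1 out]
  3: c→4  tau→3  [2 out]
  4: ∅  [no exit]
Path to 4: b·c

Answer: DEADLOCK at state 4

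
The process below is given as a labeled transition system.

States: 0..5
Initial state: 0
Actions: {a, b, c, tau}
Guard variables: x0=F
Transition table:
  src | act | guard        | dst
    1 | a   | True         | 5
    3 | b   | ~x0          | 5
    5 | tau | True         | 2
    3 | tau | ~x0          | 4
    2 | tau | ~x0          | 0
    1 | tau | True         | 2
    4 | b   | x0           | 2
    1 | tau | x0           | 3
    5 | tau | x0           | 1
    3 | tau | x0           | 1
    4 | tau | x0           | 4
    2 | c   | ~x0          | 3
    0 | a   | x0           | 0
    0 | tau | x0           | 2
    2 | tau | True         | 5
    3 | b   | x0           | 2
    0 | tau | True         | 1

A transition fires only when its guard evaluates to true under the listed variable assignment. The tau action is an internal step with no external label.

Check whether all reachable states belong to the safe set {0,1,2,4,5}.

Answer: INVARIANT VIOLATED at state 3

Trace:
Inv-set: {0,1,2,4,5}
Reach set: {0,1,2,3,4,5}
  0: ok
  1: ok
  2: ok
  3: outside
  4: ok
  5: ok
witness against invariant: tau·tau·c → 3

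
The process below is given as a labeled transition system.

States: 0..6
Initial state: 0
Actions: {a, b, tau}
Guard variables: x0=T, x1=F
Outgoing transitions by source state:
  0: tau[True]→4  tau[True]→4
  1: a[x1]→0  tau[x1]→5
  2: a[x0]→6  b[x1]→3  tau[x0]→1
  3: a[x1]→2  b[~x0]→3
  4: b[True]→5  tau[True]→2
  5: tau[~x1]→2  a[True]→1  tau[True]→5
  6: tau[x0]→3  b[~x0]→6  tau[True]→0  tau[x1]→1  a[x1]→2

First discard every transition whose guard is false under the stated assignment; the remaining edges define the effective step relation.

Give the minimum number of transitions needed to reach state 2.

Answer: 2

Trace:
BFS to 2:
  depth 0: {0}
  depth 1: {4}
  depth 2: {2,5}
first hit 2 at d=2 via tau·tau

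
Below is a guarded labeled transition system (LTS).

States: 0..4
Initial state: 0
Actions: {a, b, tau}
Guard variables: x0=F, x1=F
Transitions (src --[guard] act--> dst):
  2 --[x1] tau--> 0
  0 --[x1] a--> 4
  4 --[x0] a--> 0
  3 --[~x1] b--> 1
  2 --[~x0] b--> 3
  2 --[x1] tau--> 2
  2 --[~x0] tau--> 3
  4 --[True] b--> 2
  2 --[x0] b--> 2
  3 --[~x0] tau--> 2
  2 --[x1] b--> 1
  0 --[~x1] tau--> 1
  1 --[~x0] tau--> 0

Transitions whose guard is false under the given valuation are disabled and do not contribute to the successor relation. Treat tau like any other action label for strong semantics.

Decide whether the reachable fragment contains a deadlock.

R = {0,1}
  0: tau→1  [1 out]
  1: tau→0  [1 out]

Answer: DEADLOCK-FREE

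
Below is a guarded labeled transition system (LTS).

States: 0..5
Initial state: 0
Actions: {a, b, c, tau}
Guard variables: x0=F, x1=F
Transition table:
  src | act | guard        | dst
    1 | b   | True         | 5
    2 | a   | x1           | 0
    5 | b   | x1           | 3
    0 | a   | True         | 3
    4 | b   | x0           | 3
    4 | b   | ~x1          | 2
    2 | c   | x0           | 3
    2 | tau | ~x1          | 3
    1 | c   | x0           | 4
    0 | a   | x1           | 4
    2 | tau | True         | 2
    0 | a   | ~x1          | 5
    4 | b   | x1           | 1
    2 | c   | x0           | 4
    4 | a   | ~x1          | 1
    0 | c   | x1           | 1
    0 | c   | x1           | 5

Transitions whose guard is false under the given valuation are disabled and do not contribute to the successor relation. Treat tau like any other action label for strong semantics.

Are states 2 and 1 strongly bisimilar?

Bisimulation quotient by refinement:
  round 0: {{0,1,2,3,4,5}}
  round 1: {{0},{1},{2},{3,5},{4}}
5 equivalence class(es) (converged in 2)
class of 2: {2}; class of 1: {1}

Answer: NOT BISIMILAR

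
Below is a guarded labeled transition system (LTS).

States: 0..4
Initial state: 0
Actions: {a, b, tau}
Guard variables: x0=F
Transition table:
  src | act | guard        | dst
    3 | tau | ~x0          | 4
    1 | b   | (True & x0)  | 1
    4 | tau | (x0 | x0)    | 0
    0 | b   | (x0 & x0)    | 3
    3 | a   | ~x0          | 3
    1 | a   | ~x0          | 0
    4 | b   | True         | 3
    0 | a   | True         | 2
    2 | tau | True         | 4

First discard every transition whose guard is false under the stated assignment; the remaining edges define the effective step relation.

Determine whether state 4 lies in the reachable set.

Guard filter leaves 6 enabled edge(s).
depth 0: {0}
depth 1: {2}  cumulative {0,2}
depth 2: {4}  cumulative {0,2,4}
depth 3: {3}  cumulative {0,2,3,4}
R = {0,2,3,4}
Path to 4: a·tau

Answer: REACHABLE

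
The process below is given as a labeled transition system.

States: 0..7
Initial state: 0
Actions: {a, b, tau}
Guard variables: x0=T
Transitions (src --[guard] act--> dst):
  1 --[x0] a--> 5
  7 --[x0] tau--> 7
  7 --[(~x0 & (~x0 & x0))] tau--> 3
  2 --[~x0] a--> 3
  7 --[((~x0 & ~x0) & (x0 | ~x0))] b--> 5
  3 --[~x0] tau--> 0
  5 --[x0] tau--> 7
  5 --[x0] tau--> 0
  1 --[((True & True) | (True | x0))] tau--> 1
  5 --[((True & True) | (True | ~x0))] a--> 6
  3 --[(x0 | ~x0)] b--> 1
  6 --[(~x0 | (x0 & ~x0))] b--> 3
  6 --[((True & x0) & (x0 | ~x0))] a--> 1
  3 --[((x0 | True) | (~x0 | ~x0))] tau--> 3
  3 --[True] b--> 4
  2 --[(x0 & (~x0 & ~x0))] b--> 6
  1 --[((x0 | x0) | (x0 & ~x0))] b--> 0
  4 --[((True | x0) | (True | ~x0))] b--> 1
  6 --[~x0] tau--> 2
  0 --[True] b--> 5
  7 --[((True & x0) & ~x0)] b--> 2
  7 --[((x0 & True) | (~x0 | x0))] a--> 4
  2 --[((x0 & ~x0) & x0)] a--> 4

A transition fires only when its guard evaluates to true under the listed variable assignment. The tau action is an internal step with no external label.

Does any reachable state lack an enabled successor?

Answer: DEADLOCK-FREE

Trace:
R = {0,1,4,5,6,7}
  0: b→5  [1 exit(s)]
  1: a→5  b→0  tau→1  [3 exit(s)]
  4: b→1  [1 exit(s)]
  5: a→6  tau→0  tau→7  [3 exit(s)]
  6: a→1  [1 exit(s)]
  7: a→4  tau→7  [2 exit(s)]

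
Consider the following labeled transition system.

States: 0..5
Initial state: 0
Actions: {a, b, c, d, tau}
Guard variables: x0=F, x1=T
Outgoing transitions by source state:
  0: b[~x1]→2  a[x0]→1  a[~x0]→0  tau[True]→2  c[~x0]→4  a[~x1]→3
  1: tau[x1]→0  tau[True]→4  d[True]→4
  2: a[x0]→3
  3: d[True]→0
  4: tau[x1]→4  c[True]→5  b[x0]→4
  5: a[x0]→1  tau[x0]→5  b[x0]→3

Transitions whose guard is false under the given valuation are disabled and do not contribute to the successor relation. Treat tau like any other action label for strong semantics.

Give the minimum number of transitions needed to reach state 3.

Answer: UNREACHABLE

Working:
Layered search for 3:
  L0 = {0}
  L1 = {2,4}
  L2 = {5}
3 never appears.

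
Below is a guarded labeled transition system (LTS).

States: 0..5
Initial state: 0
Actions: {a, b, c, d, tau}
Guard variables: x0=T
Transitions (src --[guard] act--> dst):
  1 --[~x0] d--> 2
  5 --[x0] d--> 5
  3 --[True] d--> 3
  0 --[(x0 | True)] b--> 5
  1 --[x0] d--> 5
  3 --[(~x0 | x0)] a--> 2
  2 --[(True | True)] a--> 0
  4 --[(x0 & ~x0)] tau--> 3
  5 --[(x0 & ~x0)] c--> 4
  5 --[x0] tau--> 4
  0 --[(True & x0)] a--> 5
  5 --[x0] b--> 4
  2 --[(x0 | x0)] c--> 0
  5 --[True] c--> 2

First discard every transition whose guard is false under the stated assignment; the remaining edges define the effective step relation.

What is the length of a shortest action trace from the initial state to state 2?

BFS to 2:
  depth 0: {0}
  depth 1: {5}
  depth 2: {2,4}
depth(2)=2, e.g. a·c

Answer: 2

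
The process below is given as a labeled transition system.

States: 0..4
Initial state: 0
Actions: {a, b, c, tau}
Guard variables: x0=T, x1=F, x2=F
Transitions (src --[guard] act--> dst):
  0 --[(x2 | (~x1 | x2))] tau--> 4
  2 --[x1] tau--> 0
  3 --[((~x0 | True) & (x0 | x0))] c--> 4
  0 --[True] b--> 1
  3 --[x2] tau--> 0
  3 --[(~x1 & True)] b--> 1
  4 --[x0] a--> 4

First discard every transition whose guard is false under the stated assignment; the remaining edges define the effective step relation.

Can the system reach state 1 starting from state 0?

After dropping false guards: 5 live edges.
depth 0: {0}
depth 1: {1,4}  now seen {0,1,4}
Reach set: {0,1,4}
trace reaching 1: b

Answer: REACHABLE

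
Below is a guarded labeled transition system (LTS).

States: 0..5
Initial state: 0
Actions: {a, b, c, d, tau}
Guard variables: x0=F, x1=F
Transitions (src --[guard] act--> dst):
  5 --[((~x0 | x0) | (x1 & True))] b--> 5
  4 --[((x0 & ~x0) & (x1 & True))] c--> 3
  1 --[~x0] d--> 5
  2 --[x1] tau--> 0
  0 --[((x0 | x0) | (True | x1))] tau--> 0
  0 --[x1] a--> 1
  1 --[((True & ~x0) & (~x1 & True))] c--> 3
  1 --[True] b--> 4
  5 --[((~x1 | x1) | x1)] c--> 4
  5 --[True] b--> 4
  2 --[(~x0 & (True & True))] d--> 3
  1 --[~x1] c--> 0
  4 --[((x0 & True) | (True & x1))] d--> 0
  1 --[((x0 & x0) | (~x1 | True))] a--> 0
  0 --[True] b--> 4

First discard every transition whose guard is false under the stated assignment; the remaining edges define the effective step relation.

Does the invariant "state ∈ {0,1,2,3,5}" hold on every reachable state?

Safe = {0,1,2,3,5}
R = {0,4}
  0: ✓
  4: ✗ unsafe
witness against invariant: b → 4

Answer: INVARIANT VIOLATED at state 4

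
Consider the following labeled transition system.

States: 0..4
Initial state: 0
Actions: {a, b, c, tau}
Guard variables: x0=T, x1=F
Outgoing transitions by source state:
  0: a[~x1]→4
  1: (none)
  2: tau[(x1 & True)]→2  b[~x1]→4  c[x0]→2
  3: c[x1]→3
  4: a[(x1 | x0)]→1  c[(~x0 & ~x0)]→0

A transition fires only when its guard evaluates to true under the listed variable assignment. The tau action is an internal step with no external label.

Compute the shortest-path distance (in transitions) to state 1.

Answer: 2

Analysis:
Layered search for 1:
  L0 = {0}
  L1 = {4}
  L2 = {1}
1 enters at depth 2; path a·a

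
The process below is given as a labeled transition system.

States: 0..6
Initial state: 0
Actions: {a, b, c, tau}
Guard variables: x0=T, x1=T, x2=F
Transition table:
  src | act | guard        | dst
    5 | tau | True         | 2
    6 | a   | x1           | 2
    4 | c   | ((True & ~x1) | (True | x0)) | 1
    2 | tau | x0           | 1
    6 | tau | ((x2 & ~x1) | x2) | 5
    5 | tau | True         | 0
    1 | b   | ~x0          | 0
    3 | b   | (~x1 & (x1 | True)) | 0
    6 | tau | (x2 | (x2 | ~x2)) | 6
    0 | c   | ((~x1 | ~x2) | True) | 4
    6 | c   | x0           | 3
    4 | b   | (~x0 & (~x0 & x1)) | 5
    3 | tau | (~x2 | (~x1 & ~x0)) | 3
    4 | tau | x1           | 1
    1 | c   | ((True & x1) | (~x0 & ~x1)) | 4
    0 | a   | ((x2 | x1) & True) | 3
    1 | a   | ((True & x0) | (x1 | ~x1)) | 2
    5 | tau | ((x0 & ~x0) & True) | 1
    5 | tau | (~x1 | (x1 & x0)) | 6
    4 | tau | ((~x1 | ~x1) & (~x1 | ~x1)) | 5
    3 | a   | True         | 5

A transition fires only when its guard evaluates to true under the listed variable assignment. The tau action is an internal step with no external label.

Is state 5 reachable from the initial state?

After dropping false guards: 15 live edges.
L0 = {0}
L1 = {3,4}  total {0,3,4}
L2 = {1,5}  total {0,1,3,4,5}
L3 = {2,6}  total {0,1,2,3,4,5,6}
Reachable = {0,1,2,3,4,5,6}
witness 5: a·a

Answer: REACHABLE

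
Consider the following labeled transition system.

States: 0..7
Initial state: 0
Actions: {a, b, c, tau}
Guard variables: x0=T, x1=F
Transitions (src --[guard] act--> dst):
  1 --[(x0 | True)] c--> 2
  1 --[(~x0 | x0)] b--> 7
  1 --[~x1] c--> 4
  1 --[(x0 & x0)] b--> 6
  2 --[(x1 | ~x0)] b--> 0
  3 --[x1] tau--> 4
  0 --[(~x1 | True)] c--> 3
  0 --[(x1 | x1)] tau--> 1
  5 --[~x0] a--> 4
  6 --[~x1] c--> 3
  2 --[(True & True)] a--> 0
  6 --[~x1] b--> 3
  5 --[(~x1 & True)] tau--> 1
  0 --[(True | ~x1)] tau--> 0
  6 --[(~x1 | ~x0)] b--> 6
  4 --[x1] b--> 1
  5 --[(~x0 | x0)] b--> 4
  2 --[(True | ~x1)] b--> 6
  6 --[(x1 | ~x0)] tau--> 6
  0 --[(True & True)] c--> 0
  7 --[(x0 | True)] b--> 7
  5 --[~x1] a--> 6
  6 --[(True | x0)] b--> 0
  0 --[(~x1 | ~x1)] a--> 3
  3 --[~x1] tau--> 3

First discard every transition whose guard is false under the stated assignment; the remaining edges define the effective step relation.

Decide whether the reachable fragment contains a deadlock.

Reach set: {0,3}
  0: a→3  c→0  c→3  tau→0  [4 exit(s)]
  3: tau→3  [1 exit(s)]

Answer: DEADLOCK-FREE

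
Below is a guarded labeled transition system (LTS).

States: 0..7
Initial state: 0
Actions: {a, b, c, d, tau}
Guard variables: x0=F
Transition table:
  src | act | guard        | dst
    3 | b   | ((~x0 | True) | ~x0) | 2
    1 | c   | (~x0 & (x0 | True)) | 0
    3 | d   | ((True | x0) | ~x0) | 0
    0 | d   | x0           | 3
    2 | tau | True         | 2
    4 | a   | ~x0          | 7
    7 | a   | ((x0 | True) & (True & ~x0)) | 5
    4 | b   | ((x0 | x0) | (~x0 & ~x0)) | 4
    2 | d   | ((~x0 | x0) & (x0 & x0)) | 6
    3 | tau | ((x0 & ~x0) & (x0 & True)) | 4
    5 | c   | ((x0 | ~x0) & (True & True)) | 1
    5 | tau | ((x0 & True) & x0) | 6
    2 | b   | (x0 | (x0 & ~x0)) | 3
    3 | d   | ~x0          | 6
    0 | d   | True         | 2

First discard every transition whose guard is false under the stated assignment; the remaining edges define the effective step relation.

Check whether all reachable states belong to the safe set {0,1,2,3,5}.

Answer: INVARIANT HOLDS

Trace:
Inv-set: {0,1,2,3,5}
Reachable = {0,2}
  0: ✓
  2: ✓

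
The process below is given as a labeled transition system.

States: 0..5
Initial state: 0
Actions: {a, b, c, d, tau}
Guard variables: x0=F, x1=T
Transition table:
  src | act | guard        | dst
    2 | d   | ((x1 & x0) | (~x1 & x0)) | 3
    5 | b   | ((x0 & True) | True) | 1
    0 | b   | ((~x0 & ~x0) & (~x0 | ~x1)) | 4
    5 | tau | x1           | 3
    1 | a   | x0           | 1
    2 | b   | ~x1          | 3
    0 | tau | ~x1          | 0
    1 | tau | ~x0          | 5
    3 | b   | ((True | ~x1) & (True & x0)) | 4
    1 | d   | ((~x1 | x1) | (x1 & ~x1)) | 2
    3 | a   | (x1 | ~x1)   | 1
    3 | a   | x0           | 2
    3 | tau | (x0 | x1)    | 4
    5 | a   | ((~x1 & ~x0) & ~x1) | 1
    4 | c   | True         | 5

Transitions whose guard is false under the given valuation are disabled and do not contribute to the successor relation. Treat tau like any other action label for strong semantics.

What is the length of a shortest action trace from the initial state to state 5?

Answer: 2

Trace:
BFS to 5:
  depth 0: {0}
  depth 1: {4}
  depth 2: {5}
5 enters at depth 2; path b·c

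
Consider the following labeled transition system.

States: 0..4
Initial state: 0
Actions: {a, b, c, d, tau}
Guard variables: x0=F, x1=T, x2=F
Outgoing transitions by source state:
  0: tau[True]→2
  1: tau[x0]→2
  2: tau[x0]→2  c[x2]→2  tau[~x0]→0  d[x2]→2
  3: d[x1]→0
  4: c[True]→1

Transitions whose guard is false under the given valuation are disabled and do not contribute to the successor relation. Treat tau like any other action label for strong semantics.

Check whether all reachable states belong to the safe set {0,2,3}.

Allowed set {0,2,3}
Reachable = {0,2}
  0: ✓
  2: ✓

Answer: INVARIANT HOLDS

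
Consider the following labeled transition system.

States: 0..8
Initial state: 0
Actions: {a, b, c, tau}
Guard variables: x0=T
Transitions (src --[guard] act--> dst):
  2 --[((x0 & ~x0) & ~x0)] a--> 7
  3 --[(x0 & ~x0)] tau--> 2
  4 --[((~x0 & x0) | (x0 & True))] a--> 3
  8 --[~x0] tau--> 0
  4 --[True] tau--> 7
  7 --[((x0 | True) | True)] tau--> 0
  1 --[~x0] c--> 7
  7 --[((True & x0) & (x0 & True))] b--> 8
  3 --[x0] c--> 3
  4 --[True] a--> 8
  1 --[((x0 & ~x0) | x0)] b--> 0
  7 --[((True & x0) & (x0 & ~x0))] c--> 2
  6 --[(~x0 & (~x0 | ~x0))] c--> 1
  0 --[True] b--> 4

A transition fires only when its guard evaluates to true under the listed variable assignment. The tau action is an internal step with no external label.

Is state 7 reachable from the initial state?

Answer: REACHABLE

Trace:
After dropping false guards: 8 live edges.
Layer 0: {0}
Layer 1: {4}  cumulative {0,4}
Layer 2: {3,7,8}  cumulative {0,3,4,7,8}
R = {0,3,4,7,8}
trace reaching 7: b·tau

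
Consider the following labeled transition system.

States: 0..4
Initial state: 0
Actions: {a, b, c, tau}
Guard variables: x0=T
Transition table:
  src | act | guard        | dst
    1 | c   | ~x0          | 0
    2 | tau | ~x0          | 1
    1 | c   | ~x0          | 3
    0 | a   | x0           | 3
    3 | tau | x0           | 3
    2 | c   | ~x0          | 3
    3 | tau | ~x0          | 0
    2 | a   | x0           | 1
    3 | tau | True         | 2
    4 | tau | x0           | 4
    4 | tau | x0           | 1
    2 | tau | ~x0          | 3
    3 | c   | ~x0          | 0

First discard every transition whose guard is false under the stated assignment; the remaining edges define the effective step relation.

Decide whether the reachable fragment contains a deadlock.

Answer: DEADLOCK at state 1

Trace:
Reachable = {0,1,2,3}
  0: a→3  [1 exit(s)]
  1: ∅  [no exit]
  2: a→1  [1 exit(s)]
  3: tau→2  tau→3  [2 exit(s)]
trace reaching 1: a·tau·a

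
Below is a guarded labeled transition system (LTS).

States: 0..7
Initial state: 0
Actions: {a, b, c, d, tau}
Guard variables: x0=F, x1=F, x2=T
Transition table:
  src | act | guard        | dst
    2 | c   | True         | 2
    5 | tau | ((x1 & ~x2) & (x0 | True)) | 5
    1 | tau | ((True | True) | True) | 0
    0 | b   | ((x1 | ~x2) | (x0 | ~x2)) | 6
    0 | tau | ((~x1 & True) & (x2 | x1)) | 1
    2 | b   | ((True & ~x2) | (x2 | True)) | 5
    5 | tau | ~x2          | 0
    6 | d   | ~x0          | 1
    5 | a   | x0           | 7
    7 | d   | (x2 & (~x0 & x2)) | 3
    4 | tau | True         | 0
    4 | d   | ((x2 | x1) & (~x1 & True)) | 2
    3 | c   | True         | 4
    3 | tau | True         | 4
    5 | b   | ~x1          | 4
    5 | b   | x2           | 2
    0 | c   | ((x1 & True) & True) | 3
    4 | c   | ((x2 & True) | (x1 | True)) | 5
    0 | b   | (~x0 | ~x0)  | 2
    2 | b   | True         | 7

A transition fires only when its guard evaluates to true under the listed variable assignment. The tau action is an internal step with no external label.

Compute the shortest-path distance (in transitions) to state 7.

Answer: 2

Analysis:
Breadth-first toward 7:
  depth 0: {0}
  depth 1: {1,2}
  depth 2: {5,7}
depth(7)=2, e.g. b·b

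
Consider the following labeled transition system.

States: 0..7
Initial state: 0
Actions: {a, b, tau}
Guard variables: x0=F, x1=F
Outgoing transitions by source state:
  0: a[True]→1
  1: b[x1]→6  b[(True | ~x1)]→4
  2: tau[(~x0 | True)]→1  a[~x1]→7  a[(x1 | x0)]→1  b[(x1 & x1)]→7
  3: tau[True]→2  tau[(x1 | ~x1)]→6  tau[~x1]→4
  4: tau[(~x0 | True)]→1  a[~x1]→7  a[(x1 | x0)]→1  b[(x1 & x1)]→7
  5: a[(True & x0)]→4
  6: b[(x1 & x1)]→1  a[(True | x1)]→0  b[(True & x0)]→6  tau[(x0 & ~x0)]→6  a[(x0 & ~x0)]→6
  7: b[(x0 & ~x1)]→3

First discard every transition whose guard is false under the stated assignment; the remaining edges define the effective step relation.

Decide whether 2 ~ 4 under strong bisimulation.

Answer: BISIMILAR

Trace:
Refine partition for ~:
  π0 = {{0,1,2,3,4,5,6,7}}
  π1 = {{0,6},{1},{2,4},{3},{5,7}}
  π2 = {{0},{1},{2,4},{3},{5,7},{6}}
Fixed point at round 3; 6 class(es).
2∈{2,4}, 4∈{2,4}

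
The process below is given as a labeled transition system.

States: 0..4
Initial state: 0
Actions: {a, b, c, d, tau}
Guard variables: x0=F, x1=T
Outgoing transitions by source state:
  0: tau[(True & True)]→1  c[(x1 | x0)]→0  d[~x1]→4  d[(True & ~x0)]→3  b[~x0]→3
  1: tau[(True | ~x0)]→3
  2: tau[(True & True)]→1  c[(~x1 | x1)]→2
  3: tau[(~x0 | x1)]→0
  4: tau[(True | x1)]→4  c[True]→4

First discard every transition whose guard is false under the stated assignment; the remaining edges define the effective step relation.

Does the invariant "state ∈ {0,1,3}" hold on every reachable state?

Safe = {0,1,3}
Reach set: {0,1,3}
  0: ✓
  1: ✓
  3: ✓

Answer: INVARIANT HOLDS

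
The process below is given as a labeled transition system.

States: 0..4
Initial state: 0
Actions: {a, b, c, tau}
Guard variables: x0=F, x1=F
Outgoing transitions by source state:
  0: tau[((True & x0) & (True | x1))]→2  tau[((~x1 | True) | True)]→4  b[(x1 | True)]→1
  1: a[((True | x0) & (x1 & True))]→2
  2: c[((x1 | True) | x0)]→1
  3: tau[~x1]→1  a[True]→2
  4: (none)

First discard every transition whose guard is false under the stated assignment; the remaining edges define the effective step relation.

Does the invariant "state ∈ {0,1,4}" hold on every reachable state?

Inv-set: {0,1,4}
Reach set: {0,1,4}
  0: safe
  1: safe
  4: safe

Answer: INVARIANT HOLDS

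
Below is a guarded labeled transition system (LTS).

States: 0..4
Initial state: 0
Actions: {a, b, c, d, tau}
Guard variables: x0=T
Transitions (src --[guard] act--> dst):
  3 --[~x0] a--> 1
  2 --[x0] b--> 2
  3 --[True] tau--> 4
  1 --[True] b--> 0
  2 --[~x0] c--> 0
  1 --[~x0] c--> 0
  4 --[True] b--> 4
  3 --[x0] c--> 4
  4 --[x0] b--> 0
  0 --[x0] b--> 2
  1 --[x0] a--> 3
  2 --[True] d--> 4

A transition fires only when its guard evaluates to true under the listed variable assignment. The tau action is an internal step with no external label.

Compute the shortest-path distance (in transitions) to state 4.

Answer: 2

Analysis:
Breadth-first toward 4:
  L0 = {0}
  L1 = {2}
  L2 = {4}
first hit 4 at d=2 via b·d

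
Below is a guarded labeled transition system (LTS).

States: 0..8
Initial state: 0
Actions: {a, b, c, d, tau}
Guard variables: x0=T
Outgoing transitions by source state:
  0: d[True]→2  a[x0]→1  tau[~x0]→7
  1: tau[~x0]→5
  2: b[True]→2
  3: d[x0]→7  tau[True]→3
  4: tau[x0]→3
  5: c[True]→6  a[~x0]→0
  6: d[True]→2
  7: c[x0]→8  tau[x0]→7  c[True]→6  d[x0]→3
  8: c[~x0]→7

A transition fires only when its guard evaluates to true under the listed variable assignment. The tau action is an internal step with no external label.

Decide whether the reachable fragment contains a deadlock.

Answer: DEADLOCK at state 1

Analysis:
Reach set: {0,1,2}
  0: a→1  d→2  [deg 2]
  1: ∅  [STUCK]
  2: b→2  [deg 1]
trace reaching 1: a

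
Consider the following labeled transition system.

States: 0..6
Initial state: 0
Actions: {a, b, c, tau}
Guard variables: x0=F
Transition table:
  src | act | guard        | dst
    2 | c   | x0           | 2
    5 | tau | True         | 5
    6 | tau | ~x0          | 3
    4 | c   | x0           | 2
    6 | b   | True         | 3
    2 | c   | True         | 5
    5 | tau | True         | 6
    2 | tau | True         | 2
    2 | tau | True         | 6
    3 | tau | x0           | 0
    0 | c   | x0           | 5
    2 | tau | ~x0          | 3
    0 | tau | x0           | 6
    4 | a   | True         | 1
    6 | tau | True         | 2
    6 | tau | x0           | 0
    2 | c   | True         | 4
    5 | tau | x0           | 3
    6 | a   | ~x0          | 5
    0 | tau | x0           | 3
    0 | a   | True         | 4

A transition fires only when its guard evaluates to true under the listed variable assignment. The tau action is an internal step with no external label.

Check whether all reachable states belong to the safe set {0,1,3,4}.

Allowed set {0,1,3,4}
R = {0,1,4}
  0: safe
  1: safe
  4: safe

Answer: INVARIANT HOLDS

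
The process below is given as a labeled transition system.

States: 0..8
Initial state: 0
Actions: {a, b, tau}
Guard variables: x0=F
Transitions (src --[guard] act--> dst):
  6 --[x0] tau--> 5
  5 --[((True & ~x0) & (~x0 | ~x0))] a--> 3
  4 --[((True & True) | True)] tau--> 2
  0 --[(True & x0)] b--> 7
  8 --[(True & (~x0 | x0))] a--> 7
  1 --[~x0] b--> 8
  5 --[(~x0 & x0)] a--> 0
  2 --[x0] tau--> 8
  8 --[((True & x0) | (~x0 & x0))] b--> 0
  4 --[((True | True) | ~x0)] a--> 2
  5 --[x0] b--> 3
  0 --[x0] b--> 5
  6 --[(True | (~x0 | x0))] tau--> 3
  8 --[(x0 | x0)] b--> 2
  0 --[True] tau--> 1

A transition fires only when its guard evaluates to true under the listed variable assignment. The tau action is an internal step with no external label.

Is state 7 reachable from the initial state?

7 transition(s) survive guard evaluation.
Layer 0: {0}
Layer 1: {1}  now seen {0,1}
Layer 2: {8}  now seen {0,1,8}
Layer 3: {7}  now seen {0,1,7,8}
Reachable = {0,1,7,8}
witness 7: tau·b·a

Answer: REACHABLE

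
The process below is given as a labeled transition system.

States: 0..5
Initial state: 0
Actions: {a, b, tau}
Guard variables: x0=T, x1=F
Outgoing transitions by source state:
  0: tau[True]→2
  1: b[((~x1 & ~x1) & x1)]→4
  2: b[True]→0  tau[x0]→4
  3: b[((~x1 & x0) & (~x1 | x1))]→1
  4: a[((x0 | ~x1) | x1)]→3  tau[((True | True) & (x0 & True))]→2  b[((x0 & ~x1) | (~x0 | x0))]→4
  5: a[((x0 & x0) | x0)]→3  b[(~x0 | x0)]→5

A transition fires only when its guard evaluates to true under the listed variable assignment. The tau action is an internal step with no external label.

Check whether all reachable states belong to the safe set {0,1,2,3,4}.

Safe = {0,1,2,3,4}
Reach set: {0,1,2,3,4}
  0: ok
  1: ok
  2: ok
  3: ok
  4: ok

Answer: INVARIANT HOLDS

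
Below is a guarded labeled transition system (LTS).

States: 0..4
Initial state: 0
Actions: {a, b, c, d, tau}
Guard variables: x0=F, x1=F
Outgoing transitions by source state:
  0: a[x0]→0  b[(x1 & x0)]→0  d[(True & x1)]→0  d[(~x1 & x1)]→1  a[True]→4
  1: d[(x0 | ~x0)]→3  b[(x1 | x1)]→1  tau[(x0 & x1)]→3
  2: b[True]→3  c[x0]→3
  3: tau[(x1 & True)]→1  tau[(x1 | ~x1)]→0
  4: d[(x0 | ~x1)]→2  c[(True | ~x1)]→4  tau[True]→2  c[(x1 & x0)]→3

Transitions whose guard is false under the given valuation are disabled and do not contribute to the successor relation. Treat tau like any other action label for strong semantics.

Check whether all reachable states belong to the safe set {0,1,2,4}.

Inv-set: {0,1,2,4}
R = {0,2,3,4}
  0: ok
  2: ok
  3: ✗ unsafe
  4: ok
counterexample path to 3: a·d·b

Answer: INVARIANT VIOLATED at state 3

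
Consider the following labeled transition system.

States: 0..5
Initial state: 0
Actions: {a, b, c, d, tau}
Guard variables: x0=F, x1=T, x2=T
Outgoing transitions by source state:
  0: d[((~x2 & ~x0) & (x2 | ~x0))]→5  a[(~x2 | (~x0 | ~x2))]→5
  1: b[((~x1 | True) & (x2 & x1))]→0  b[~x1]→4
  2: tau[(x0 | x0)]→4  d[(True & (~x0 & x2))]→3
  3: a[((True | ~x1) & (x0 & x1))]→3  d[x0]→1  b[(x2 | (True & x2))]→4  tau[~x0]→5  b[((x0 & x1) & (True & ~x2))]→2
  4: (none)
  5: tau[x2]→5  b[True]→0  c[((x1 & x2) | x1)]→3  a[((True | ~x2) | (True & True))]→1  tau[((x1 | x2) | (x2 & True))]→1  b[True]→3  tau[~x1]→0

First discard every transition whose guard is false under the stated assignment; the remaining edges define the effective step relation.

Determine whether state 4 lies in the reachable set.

Answer: REACHABLE

Analysis:
11 transition(s) survive guard evaluation.
depth 0: {0}
depth 1: {5}  total {0,5}
depth 2: {1,3}  total {0,1,3,5}
depth 3: {4}  total {0,1,3,4,5}
R = {0,1,3,4,5}
trace reaching 4: a·b·b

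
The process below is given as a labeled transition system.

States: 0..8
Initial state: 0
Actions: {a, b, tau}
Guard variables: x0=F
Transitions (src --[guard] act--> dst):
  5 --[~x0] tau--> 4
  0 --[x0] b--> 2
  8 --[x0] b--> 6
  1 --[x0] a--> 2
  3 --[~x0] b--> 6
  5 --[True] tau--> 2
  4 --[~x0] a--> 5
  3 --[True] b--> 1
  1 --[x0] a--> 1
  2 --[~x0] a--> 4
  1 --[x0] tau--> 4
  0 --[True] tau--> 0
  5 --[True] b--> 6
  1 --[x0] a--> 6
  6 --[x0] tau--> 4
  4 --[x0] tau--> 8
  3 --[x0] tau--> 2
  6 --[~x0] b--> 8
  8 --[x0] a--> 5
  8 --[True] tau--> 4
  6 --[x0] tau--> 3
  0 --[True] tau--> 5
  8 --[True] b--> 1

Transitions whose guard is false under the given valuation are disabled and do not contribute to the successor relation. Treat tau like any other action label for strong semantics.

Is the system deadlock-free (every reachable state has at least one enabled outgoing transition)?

R = {0,1,2,4,5,6,8}
  0: tau→0  tau→5  [2 out]
  1: ∅  [no exit]
  2: a→4  [1 out]
  4: a→5  [1 out]
  5: b→6  tau→2  tau→4  [3 out]
  6: b→8  [1 out]
  8: b→1  tau→4  [2 out]
trace reaching 1: tau·b·b·b

Answer: DEADLOCK at state 1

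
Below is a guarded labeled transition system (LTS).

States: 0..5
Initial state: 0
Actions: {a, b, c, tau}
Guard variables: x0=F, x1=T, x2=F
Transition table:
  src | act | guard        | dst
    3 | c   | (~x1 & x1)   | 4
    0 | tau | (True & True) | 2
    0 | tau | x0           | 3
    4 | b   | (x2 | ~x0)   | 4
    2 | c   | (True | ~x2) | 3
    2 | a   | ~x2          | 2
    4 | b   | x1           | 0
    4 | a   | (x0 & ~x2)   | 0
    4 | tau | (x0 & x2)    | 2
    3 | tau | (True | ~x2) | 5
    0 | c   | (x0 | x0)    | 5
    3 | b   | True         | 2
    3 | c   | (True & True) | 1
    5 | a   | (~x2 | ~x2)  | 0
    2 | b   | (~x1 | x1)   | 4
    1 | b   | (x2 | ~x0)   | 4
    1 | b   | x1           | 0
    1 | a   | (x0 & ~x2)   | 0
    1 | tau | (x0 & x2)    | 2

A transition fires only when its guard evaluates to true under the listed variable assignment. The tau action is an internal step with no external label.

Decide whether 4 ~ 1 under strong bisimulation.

Answer: BISIMILAR

Analysis:
Refine partition for ~:
  P[0] = {{0,1,2,3,4,5}}
  P[1] = {{0},{1,4},{2},{3},{5}}
stable after 2 split(s): 5 block(s)
class of 4: {1,4}; class of 1: {1,4}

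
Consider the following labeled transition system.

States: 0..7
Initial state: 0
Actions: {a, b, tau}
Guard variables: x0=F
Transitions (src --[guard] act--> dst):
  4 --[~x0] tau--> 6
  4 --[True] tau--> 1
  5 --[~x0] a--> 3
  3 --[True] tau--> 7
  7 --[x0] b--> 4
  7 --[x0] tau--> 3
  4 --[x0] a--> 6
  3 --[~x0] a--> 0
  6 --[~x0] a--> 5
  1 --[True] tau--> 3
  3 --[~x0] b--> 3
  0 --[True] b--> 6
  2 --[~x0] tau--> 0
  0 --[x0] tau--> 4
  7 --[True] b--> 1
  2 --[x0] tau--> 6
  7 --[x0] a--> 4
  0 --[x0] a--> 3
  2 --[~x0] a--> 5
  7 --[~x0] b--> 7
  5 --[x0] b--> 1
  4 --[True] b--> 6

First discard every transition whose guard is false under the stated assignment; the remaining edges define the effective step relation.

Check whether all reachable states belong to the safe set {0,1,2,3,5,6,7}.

Answer: INVARIANT HOLDS

Analysis:
Allowed set {0,1,2,3,5,6,7}
Reach set: {0,1,3,5,6,7}
  0: ✓
  1: ✓
  3: ✓
  5: ✓
  6: ✓
  7: ✓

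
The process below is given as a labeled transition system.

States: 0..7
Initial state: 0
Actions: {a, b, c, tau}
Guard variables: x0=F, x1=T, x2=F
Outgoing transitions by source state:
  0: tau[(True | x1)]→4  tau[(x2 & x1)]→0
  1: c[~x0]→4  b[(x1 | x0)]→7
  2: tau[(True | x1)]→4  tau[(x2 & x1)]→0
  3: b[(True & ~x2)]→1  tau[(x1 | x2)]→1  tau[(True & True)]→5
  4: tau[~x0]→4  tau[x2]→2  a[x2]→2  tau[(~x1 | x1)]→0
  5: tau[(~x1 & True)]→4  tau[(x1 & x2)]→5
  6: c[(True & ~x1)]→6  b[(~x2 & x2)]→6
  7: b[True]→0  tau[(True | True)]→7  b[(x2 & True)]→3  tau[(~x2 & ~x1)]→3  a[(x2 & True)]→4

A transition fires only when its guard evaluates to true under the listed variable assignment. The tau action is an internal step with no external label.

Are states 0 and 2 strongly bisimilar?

Answer: BISIMILAR

Trace:
Compute ~ classes (split until stable):
  P[0] = {{0,1,2,3,4,5,6,7}}
  P[1] = {{0,2,4},{1},{3,7},{5,6}}
  P[2] = {{0,2,4},{1},{3},{5,6},{7}}
5 equivalence class(es) (converged in 3)
[0]={0,2,4}  [2]={0,2,4}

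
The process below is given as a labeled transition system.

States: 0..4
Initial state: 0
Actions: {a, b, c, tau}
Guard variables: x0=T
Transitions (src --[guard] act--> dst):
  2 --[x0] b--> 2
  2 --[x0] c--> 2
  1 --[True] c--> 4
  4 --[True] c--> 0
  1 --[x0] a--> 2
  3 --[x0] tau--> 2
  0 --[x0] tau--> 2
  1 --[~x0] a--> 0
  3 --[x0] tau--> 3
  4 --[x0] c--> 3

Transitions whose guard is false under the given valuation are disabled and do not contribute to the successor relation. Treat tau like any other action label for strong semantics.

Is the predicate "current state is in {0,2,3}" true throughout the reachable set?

Answer: INVARIANT HOLDS

Trace:
Allowed set {0,2,3}
R = {0,2}
  0: ok
  2: ok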